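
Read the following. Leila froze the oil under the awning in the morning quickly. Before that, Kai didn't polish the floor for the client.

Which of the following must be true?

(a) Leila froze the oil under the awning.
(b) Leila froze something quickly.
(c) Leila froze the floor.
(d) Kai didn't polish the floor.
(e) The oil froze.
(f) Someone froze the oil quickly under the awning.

(a), (b), (e), (f)

(a) Entailed — this follows by dropping conjuncts from the freezing event's description.
(b) Entailed — the original entails any weakening of itself; this just drops 'in the morning', 'under the awning' and generalizes the patient.
(c) Not entailed — Leila froze the oil, not the floor; the floor belongs to the polishing event.
(d) Not entailed — dropping 'for the client' under negation is not valid — the original leaves open that Kai polished the floor some other way.
(e) Entailed — 'Leila froze the oil' is causative; it entails the inchoative 'the oil froze'.
(f) Entailed — the original entails any weakening of itself; this just drops 'in the morning' and generalizes the agent.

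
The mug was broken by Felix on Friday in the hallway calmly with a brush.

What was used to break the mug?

a brush

'with a brush' marks the instrument of the breaking event.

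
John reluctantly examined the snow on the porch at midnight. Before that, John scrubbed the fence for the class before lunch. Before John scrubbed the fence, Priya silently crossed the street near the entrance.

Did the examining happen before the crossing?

no

The narrative orders the crossing before the examining.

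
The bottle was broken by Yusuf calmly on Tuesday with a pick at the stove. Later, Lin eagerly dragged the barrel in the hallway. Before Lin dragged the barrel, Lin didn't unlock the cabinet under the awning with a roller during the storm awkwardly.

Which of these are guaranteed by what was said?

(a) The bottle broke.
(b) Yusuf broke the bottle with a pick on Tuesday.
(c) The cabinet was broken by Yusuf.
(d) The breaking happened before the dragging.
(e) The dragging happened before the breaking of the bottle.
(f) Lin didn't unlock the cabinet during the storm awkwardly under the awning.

(a), (b), (d)

(a) Entailed — 'Yusuf broke the bottle' is causative; it entails the inchoative 'the bottle broke'.
(b) Entailed — dropping 'at the stove', 'calmly' leaves a sub-description the original still satisfies.
(c) Not entailed — Yusuf broke the bottle, not the cabinet; the cabinet belongs to the unlocking event.
(d) Entailed — the narrative places the breaking before the dragging.
(e) Not entailed — the narrative places the breaking before the dragging, not after.
(f) Not entailed — dropping 'with a roller' under negation is not valid — the original leaves open that Lin unlocked the cabinet some other way.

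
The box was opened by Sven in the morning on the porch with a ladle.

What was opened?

'the box' marks the patient of the opening event.

the box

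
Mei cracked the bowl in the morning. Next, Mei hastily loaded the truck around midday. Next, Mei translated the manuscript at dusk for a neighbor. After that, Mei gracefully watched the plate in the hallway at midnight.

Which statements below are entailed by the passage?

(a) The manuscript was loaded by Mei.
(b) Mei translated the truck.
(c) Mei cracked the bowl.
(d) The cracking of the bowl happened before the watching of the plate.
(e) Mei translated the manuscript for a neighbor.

(c), (d), (e)

(a) Not entailed — Mei loaded the truck, not the manuscript; the manuscript belongs to the translating event.
(b) Not entailed — Mei translated the manuscript, not the truck; the truck belongs to the loading event.
(c) Entailed — this follows by dropping conjuncts from the cracking event's description.
(d) Entailed — the narrative places the cracking before the watching.
(e) Entailed — this follows by dropping conjuncts from the translating event's description.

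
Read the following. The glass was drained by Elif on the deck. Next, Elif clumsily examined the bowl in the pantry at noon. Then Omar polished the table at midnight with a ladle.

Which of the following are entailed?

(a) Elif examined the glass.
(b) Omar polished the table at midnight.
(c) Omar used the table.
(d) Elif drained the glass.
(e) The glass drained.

(a) Not entailed — Elif examined the bowl, not the glass; the glass belongs to the draining event.
(b) Entailed — every conjunct here is already in the original polishing event.
(c) Not entailed — the table is the patient, not an instrument — Omar used a ladle.
(d) Entailed — dropping 'on the deck' leaves a sub-description the original still satisfies.
(e) Entailed — 'Elif drained the glass' is causative; it entails the inchoative 'the glass drained'.

(b), (d), (e)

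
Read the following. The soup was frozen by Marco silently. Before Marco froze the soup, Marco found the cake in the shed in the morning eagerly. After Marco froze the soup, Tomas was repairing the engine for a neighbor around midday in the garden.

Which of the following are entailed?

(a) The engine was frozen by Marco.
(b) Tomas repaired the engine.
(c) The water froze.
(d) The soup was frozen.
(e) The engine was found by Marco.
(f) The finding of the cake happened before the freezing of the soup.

(a) Not entailed — Marco froze the soup, not the engine; the engine belongs to the repairing event.
(b) Not entailed — 'was repairing' is progressive on an accomplishment; it does not entail the completed 'repaired'.
(c) Not entailed — the soup is what froze, not the water.
(d) Entailed — dropping 'silently' and generalizing the agent leaves a sub-description the original still satisfies.
(e) Not entailed — Marco found the cake, not the engine; the engine belongs to the repairing event.
(f) Entailed — the narrative places the finding before the freezing.

(d), (f)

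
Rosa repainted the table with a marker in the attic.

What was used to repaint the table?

'with a marker' marks the instrument of the repainting event.

a marker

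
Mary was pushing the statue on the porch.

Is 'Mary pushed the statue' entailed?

'push' is atelic; if Mary was pushing the statue, then Mary pushed the statue (for some time).

yes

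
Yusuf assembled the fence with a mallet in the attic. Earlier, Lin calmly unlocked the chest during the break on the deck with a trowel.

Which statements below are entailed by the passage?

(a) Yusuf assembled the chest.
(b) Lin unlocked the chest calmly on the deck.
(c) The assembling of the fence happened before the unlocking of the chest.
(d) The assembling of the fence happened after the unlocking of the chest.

(b), (d)

(a) Not entailed — Yusuf assembled the fence, not the chest; the chest belongs to the unlocking event.
(b) Entailed — this follows by dropping conjuncts from the unlocking event's description.
(c) Not entailed — the narrative places the unlocking before the assembling, not after.
(d) Entailed — the narrative places the unlocking before the assembling.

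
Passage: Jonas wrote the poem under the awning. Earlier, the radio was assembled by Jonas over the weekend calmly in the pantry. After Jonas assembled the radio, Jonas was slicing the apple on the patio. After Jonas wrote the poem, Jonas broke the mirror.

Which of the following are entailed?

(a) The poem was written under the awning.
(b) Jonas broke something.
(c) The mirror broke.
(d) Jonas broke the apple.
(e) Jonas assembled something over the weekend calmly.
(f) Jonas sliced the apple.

(a), (b), (c), (e)

(a) Entailed — this follows by dropping conjuncts from the writing event's description.
(b) Entailed — this follows by dropping conjuncts from the breaking event's description.
(c) Entailed — 'Jonas broke the mirror' is causative; it entails the inchoative 'the mirror broke'.
(d) Not entailed — Jonas broke the mirror, not the apple; the apple belongs to the slicing event.
(e) Entailed — this follows by dropping conjuncts from the assembling event's description.
(f) Not entailed — 'was slicing' is progressive on an accomplishment; it does not entail the completed 'sliced'.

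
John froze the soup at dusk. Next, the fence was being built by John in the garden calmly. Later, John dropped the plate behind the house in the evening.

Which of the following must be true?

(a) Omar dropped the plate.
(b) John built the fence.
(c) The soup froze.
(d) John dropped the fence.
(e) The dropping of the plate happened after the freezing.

(a) Not entailed — the passage has John dropping the plate, not Omar.
(b) Not entailed — 'was building' is progressive on an accomplishment; it does not entail the completed 'built'.
(c) Entailed — 'John froze the soup' is causative; it entails the inchoative 'the soup froze'.
(d) Not entailed — John dropped the plate, not the fence; the fence belongs to the building event.
(e) Entailed — the narrative places the freezing before the dropping.

(c), (e)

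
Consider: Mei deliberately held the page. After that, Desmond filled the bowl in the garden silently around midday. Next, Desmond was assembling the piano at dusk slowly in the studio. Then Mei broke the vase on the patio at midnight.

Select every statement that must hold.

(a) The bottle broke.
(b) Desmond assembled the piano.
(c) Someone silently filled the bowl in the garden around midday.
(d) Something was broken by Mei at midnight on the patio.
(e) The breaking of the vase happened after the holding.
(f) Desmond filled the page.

(c), (d), (e)

(a) Not entailed — the vase is what broke, not the bottle.
(b) Not entailed — 'was assembling' is progressive on an accomplishment; it does not entail the completed 'assembled'.
(c) Entailed — generalizing the agent leaves a sub-description the original still satisfies.
(d) Entailed — every conjunct here is already in the original breaking event.
(e) Entailed — the narrative places the holding before the breaking.
(f) Not entailed — Desmond filled the bowl, not the page; the page belongs to the holding event.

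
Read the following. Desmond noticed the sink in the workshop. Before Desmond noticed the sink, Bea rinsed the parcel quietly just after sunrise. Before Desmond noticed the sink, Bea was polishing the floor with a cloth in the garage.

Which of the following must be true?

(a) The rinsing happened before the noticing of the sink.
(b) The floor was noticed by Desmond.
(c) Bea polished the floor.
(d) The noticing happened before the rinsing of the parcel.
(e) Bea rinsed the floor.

(a), (c)

(a) Entailed — the narrative places the rinsing before the noticing.
(b) Not entailed — Desmond noticed the sink, not the floor; the floor belongs to the polishing event.
(c) Entailed — 'polish' is an activity; 'was polishing' entails that some polishing happened, so 'polished' holds.
(d) Not entailed — the narrative places the rinsing before the noticing, not after.
(e) Not entailed — Bea rinsed the parcel, not the floor; the floor belongs to the polishing event.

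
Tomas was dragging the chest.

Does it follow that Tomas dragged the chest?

yes

'drag' is atelic; if Tomas was dragging the chest, then Tomas dragged the chest (for some time).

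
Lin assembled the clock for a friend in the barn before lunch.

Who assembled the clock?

'Lin' marks the agent of the assembling event.

Lin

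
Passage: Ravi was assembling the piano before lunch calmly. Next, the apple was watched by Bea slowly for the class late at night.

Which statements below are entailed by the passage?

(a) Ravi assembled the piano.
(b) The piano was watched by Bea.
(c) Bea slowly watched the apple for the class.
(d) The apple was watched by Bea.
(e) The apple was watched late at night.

(c), (d), (e)

(a) Not entailed — 'was assembling' is progressive on an accomplishment; it does not entail the completed 'assembled'.
(b) Not entailed — Bea watched the apple, not the piano; the piano belongs to the assembling event.
(c) Entailed — every conjunct here is already in the original watching event.
(d) Entailed — dropping 'for the class', 'slowly', 'late at night' leaves a sub-description the original still satisfies.
(e) Entailed — every conjunct here is already in the original watching event.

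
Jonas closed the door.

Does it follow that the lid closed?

no

Nothing is said about any lid; only the door is affected.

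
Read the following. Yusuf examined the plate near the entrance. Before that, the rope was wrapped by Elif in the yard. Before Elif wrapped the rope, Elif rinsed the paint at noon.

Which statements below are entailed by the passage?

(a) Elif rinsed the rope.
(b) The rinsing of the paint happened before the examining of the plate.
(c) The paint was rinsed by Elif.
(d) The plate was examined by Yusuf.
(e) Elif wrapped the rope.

(a) Not entailed — Elif rinsed the paint, not the rope; the rope belongs to the wrapping event.
(b) Entailed — the narrative places the rinsing before the examining.
(c) Entailed — dropping 'at noon' leaves a sub-description the original still satisfies.
(d) Entailed — this follows by dropping conjuncts from the examining event's description.
(e) Entailed — the original entails any weakening of itself; this just drops 'in the yard'.

(b), (c), (d), (e)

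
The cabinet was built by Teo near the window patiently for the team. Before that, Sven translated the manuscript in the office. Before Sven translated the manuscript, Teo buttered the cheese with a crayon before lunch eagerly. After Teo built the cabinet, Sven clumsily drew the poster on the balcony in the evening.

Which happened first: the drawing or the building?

The connectives place the building before the drawing.

the building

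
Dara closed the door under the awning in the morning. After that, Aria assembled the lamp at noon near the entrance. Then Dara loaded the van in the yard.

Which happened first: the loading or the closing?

the closing

The connectives place the closing before the loading.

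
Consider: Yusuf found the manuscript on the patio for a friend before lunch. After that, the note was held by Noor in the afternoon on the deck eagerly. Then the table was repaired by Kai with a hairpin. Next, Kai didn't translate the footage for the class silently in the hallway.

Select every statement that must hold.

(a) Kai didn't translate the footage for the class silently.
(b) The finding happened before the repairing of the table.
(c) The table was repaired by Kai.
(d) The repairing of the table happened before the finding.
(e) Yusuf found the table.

(b), (c)

(a) Not entailed — dropping 'in the hallway' under negation is not valid — the original leaves open that Kai translated the footage some other way.
(b) Entailed — the narrative places the finding before the repairing.
(c) Entailed — dropping 'with a hairpin' leaves a sub-description the original still satisfies.
(d) Not entailed — the narrative places the finding before the repairing, not after.
(e) Not entailed — Yusuf found the manuscript, not the table; the table belongs to the repairing event.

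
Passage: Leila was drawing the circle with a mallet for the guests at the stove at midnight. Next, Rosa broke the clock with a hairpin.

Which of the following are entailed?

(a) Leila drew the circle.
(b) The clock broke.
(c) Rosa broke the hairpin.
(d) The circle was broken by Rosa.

(a) Not entailed — 'was drawing' is progressive on an accomplishment; it does not entail the completed 'drew'.
(b) Entailed — 'Rosa broke the clock' is causative; it entails the inchoative 'the clock broke'.
(c) Not entailed — the hairpin is the instrument, not what was broken.
(d) Not entailed — Rosa broke the clock, not the circle; the circle belongs to the drawing event.

(b)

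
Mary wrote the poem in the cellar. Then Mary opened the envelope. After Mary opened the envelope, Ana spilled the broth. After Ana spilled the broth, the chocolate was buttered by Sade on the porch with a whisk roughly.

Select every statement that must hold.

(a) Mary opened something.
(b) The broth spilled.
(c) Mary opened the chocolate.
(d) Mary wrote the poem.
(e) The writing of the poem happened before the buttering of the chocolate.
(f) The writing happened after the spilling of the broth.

(a), (b), (d), (e)

(a) Entailed — every conjunct here is already in the original opening event.
(b) Entailed — 'Ana spilled the broth' is causative; it entails the inchoative 'the broth spilled'.
(c) Not entailed — Mary opened the envelope, not the chocolate; the chocolate belongs to the buttering event.
(d) Entailed — the original entails any weakening of itself; this just drops 'in the cellar'.
(e) Entailed — the narrative places the writing before the buttering.
(f) Not entailed — the narrative places the writing before the spilling, not after.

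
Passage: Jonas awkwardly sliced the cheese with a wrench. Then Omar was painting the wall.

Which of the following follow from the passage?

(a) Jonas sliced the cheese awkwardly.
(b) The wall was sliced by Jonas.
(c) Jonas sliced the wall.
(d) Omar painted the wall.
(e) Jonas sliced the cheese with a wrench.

(a) Entailed — the original entails any weakening of itself; this just drops 'with a wrench'.
(b) Not entailed — Jonas sliced the cheese, not the wall; the wall belongs to the painting event.
(c) Not entailed — Jonas sliced the cheese, not the wall; the wall belongs to the painting event.
(d) Not entailed — 'was painting' is progressive on an accomplishment; it does not entail the completed 'painted'.
(e) Entailed — the original entails any weakening of itself; this just drops 'awkwardly'.

(a), (e)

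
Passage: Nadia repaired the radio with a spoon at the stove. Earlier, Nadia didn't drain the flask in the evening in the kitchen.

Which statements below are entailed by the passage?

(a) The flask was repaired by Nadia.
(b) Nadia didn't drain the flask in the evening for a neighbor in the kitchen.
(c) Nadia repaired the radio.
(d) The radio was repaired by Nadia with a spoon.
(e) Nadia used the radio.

(a) Not entailed — Nadia repaired the radio, not the flask; the flask belongs to the draining event.
(b) Entailed — under negation, adding a further restriction is entailed: if no such draining event occurred, none occurred for a neighbor either.
(c) Entailed — dropping 'with a spoon', 'at the stove' leaves a sub-description the original still satisfies.
(d) Entailed — dropping 'at the stove' leaves a sub-description the original still satisfies.
(e) Not entailed — the radio is the patient, not an instrument — Nadia used a spoon.

(b), (c), (d)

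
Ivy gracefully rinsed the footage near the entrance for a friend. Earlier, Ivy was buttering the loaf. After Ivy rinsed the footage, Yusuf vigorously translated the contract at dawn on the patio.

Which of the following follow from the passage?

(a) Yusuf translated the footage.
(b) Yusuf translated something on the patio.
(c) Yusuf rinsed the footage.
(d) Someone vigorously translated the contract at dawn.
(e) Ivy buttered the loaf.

(b), (d)

(a) Not entailed — Yusuf translated the contract, not the footage; the footage belongs to the rinsing event.
(b) Entailed — dropping 'vigorously', 'at dawn' and generalizing the patient leaves a sub-description the original still satisfies.
(c) Not entailed — the passage has Ivy rinsing the footage, not Yusuf.
(d) Entailed — this follows by dropping conjuncts from the translating event's description.
(e) Not entailed — 'was buttering' is progressive on an accomplishment; it does not entail the completed 'buttered'.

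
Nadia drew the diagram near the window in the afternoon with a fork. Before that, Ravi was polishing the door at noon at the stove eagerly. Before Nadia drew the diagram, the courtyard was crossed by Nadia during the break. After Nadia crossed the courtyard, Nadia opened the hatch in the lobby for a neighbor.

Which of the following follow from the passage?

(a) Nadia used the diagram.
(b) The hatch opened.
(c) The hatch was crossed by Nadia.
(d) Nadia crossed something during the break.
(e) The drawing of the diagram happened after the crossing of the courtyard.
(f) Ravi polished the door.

(b), (d), (e), (f)

(a) Not entailed — the diagram is the patient, not an instrument — Nadia used a fork.
(b) Entailed — 'Nadia opened the hatch' is causative; it entails the inchoative 'the hatch opened'.
(c) Not entailed — Nadia crossed the courtyard, not the hatch; the hatch belongs to the opening event.
(d) Entailed — every conjunct here is already in the original crossing event.
(e) Entailed — the narrative places the crossing before the drawing.
(f) Entailed — 'polish' is an activity; 'was polishing' entails that some polishing happened, so 'polished' holds.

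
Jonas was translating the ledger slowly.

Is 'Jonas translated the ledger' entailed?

'was translating' is progressive; for an accomplishment like 'translate the ledger', it doesn't entail completion.

no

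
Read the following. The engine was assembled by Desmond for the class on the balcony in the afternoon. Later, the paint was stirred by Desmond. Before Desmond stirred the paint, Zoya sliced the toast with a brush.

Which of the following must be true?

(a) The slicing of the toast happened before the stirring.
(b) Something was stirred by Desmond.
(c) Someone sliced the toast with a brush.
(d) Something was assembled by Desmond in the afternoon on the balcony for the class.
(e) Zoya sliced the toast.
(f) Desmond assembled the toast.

(a) Entailed — the narrative places the slicing before the stirring.
(b) Entailed — this follows by dropping conjuncts from the stirring event's description.
(c) Entailed — this follows by dropping conjuncts from the slicing event's description.
(d) Entailed — generalizing the patient leaves a sub-description the original still satisfies.
(e) Entailed — this follows by dropping conjuncts from the slicing event's description.
(f) Not entailed — Desmond assembled the engine, not the toast; the toast belongs to the slicing event.

(a), (b), (c), (d), (e)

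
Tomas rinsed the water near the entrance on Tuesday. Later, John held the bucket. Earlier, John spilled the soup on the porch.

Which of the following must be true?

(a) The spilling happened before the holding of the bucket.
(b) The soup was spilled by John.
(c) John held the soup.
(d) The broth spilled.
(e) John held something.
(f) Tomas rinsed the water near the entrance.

(a), (b), (e), (f)

(a) Entailed — the narrative places the spilling before the holding.
(b) Entailed — dropping 'on the porch' leaves a sub-description the original still satisfies.
(c) Not entailed — John held the bucket, not the soup; the soup belongs to the spilling event.
(d) Not entailed — the soup is what spilled, not the broth.
(e) Entailed — this follows by dropping conjuncts from the holding event's description.
(f) Entailed — this follows by dropping conjuncts from the rinsing event's description.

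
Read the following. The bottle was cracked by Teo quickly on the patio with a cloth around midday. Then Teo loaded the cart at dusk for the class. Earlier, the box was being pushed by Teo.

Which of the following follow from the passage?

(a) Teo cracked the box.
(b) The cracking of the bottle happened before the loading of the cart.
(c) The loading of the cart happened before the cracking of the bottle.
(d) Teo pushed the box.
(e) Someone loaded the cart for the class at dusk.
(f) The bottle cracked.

(b), (d), (e), (f)

(a) Not entailed — Teo cracked the bottle, not the box; the box belongs to the pushing event.
(b) Entailed — the narrative places the cracking before the loading.
(c) Not entailed — the narrative places the cracking before the loading, not after.
(d) Entailed — 'push' is an activity; 'was pushing' entails that some pushing happened, so 'pushed' holds.
(e) Entailed — the original entails any weakening of itself; this just generalizes the agent.
(f) Entailed — 'Teo cracked the bottle' is causative; it entails the inchoative 'the bottle cracked'.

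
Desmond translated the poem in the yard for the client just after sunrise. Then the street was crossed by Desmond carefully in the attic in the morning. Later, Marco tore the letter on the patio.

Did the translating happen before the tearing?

The narrative orders the translating before the tearing.

yes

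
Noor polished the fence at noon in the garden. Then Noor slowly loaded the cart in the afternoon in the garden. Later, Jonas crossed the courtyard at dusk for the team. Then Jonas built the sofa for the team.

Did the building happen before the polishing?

no

The narrative orders the polishing before the building.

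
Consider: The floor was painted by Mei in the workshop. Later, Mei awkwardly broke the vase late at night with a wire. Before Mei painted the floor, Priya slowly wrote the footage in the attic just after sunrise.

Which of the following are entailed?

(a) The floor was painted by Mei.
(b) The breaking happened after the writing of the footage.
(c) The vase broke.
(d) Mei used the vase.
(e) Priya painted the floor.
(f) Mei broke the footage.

(a) Entailed — the original entails any weakening of itself; this just drops 'in the workshop'.
(b) Entailed — the narrative places the writing before the breaking.
(c) Entailed — 'Mei broke the vase' is causative; it entails the inchoative 'the vase broke'.
(d) Not entailed — the vase is the patient, not an instrument — Mei used a wire.
(e) Not entailed — the passage has Mei painting the floor, not Priya.
(f) Not entailed — Mei broke the vase, not the footage; the footage belongs to the writing event.

(a), (b), (c)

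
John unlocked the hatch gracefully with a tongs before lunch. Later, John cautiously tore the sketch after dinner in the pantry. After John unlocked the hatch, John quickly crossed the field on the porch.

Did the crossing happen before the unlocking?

no

The narrative orders the unlocking before the crossing.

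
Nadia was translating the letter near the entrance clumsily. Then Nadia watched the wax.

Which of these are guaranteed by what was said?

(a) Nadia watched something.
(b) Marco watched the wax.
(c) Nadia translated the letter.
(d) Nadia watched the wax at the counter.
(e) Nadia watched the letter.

(a) Entailed — the original entails any weakening of itself; this just generalizes the patient.
(b) Not entailed — the passage has Nadia watching the wax, not Marco.
(c) Not entailed — 'was translating' is progressive on an accomplishment; it does not entail the completed 'translated'.
(d) Not entailed — 'at the counter' adds information not in the original event.
(e) Not entailed — Nadia watched the wax, not the letter; the letter belongs to the translating event.

(a)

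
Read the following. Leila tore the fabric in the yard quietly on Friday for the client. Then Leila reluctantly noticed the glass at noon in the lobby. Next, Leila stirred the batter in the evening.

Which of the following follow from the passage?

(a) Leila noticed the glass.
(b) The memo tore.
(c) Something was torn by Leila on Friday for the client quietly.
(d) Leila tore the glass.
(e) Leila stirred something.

(a), (c), (e)

(a) Entailed — dropping 'in the lobby', 'at noon', 'reluctantly' leaves a sub-description the original still satisfies.
(b) Not entailed — the fabric is what tore, not the memo.
(c) Entailed — every conjunct here is already in the original tearing event.
(d) Not entailed — Leila tore the fabric, not the glass; the glass belongs to the noticing event.
(e) Entailed — this follows by dropping conjuncts from the stirring event's description.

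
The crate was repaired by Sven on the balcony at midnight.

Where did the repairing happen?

'on the balcony' marks the location of the repairing event.

on the balcony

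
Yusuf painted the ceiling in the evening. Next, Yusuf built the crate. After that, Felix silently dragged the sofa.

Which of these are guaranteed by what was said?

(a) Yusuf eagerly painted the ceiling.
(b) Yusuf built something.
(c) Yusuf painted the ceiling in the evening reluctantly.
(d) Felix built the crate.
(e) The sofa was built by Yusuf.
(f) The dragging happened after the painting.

(a) Not entailed — 'eagerly' adds information not in the original event.
(b) Entailed — every conjunct here is already in the original building event.
(c) Not entailed — 'reluctantly' adds information not in the original event.
(d) Not entailed — the passage has Yusuf building the crate, not Felix.
(e) Not entailed — Yusuf built the crate, not the sofa; the sofa belongs to the dragging event.
(f) Entailed — the narrative places the painting before the dragging.

(b), (f)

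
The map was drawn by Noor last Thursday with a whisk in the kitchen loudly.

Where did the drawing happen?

in the kitchen

'in the kitchen' marks the location of the drawing event.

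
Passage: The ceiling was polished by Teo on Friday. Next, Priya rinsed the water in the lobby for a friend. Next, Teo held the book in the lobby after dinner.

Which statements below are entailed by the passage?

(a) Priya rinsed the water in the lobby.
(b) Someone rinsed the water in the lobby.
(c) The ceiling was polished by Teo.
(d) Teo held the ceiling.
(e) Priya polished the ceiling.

(a) Entailed — the original entails any weakening of itself; this just drops 'for a friend'.
(b) Entailed — every conjunct here is already in the original rinsing event.
(c) Entailed — the original entails any weakening of itself; this just drops 'on Friday'.
(d) Not entailed — Teo held the book, not the ceiling; the ceiling belongs to the polishing event.
(e) Not entailed — the passage has Teo polishing the ceiling, not Priya.

(a), (b), (c)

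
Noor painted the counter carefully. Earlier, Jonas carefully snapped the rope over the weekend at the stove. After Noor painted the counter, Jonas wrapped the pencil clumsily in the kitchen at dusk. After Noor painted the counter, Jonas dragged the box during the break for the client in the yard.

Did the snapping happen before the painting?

yes

The narrative orders the snapping before the painting.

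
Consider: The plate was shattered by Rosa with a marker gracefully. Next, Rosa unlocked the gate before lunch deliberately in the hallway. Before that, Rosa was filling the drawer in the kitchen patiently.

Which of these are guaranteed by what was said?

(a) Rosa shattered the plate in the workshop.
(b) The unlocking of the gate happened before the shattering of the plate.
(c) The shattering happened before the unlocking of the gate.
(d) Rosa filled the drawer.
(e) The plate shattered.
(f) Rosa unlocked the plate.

(a) Not entailed — 'in the workshop' adds information not in the original event.
(b) Not entailed — the narrative places the shattering before the unlocking, not after.
(c) Entailed — the narrative places the shattering before the unlocking.
(d) Not entailed — 'was filling' is progressive on an accomplishment; it does not entail the completed 'filled'.
(e) Entailed — 'Rosa shattered the plate' is causative; it entails the inchoative 'the plate shattered'.
(f) Not entailed — Rosa unlocked the gate, not the plate; the plate belongs to the shattering event.

(c), (e)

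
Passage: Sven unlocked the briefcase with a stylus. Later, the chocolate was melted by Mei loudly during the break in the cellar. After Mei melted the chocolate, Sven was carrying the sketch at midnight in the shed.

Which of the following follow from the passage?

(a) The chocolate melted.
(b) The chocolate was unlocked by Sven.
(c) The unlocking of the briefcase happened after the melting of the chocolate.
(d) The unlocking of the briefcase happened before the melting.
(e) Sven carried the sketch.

(a) Entailed — 'Mei melted the chocolate' is causative; it entails the inchoative 'the chocolate melted'.
(b) Not entailed — Sven unlocked the briefcase, not the chocolate; the chocolate belongs to the melting event.
(c) Not entailed — the narrative places the unlocking before the melting, not after.
(d) Entailed — the narrative places the unlocking before the melting.
(e) Entailed — 'carry' is an activity; 'was carrying' entails that some carrying happened, so 'carried' holds.

(a), (d), (e)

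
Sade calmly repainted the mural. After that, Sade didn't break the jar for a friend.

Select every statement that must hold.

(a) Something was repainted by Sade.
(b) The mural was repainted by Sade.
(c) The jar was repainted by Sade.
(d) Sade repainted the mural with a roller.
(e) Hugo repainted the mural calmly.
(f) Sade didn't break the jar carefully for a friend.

(a) Entailed — every conjunct here is already in the original repainting event.
(b) Entailed — dropping 'calmly' leaves a sub-description the original still satisfies.
(c) Not entailed — Sade repainted the mural, not the jar; the jar belongs to the breaking event.
(d) Not entailed — 'with a roller' adds information not in the original event.
(e) Not entailed — the passage has Sade repainting the mural, not Hugo.
(f) Entailed — under negation, adding a further restriction is entailed: if no such breaking event occurred, none occurred carefully either.

(a), (b), (f)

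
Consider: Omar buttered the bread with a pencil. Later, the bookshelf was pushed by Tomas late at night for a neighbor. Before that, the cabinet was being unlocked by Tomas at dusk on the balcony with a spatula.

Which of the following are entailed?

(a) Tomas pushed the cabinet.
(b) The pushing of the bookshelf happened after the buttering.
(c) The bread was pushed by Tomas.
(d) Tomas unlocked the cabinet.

(b)

(a) Not entailed — Tomas pushed the bookshelf, not the cabinet; the cabinet belongs to the unlocking event.
(b) Entailed — the narrative places the buttering before the pushing.
(c) Not entailed — Tomas pushed the bookshelf, not the bread; the bread belongs to the buttering event.
(d) Not entailed — 'was unlocking' is progressive on an accomplishment; it does not entail the completed 'unlocked'.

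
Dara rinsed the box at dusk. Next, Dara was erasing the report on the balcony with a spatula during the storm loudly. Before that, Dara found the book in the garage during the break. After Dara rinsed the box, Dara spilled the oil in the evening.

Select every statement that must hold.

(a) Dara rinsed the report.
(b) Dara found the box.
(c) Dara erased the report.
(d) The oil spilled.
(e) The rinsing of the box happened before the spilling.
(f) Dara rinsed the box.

(a) Not entailed — Dara rinsed the box, not the report; the report belongs to the erasing event.
(b) Not entailed — Dara found the book, not the box; the box belongs to the rinsing event.
(c) Not entailed — 'was erasing' is progressive on an accomplishment; it does not entail the completed 'erased'.
(d) Entailed — 'Dara spilled the oil' is causative; it entails the inchoative 'the oil spilled'.
(e) Entailed — the narrative places the rinsing before the spilling.
(f) Entailed — every conjunct here is already in the original rinsing event.

(d), (e), (f)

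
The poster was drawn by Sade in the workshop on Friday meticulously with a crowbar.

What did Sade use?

'with a crowbar' marks the instrument of the drawing event.

a crowbar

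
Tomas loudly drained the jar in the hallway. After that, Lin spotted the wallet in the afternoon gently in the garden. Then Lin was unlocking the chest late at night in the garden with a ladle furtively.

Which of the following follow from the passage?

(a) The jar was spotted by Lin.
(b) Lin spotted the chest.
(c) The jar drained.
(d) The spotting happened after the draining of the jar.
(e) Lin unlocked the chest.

(c), (d)

(a) Not entailed — Lin spotted the wallet, not the jar; the jar belongs to the draining event.
(b) Not entailed — Lin spotted the wallet, not the chest; the chest belongs to the unlocking event.
(c) Entailed — 'Tomas drained the jar' is causative; it entails the inchoative 'the jar drained'.
(d) Entailed — the narrative places the draining before the spotting.
(e) Not entailed — 'was unlocking' is progressive on an accomplishment; it does not entail the completed 'unlocked'.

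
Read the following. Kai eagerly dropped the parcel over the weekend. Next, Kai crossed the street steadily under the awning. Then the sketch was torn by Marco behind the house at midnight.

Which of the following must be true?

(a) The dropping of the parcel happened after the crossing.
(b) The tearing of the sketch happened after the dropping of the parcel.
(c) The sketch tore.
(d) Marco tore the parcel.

(b), (c)

(a) Not entailed — the narrative places the dropping before the crossing, not after.
(b) Entailed — the narrative places the dropping before the tearing.
(c) Entailed — 'Marco tore the sketch' is causative; it entails the inchoative 'the sketch tore'.
(d) Not entailed — Marco tore the sketch, not the parcel; the parcel belongs to the dropping event.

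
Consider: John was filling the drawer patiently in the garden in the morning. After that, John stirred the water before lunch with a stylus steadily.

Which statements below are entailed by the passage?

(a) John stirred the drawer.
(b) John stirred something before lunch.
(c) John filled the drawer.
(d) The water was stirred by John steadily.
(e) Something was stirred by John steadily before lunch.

(a) Not entailed — John stirred the water, not the drawer; the drawer belongs to the filling event.
(b) Entailed — this follows by dropping conjuncts from the stirring event's description.
(c) Not entailed — 'was filling' is progressive on an accomplishment; it does not entail the completed 'filled'.
(d) Entailed — this follows by dropping conjuncts from the stirring event's description.
(e) Entailed — dropping 'with a stylus' and generalizing the patient leaves a sub-description the original still satisfies.

(b), (d), (e)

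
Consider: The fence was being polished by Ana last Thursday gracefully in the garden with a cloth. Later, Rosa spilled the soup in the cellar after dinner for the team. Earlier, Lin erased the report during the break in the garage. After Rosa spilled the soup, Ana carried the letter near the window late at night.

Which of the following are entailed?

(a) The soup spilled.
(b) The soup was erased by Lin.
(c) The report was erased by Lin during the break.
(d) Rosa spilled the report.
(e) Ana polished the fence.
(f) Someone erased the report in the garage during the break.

(a) Entailed — 'Rosa spilled the soup' is causative; it entails the inchoative 'the soup spilled'.
(b) Not entailed — Lin erased the report, not the soup; the soup belongs to the spilling event.
(c) Entailed — this follows by dropping conjuncts from the erasing event's description.
(d) Not entailed — Rosa spilled the soup, not the report; the report belongs to the erasing event.
(e) Entailed — 'polish' is an activity; 'was polishing' entails that some polishing happened, so 'polished' holds.
(f) Entailed — generalizing the agent leaves a sub-description the original still satisfies.

(a), (c), (e), (f)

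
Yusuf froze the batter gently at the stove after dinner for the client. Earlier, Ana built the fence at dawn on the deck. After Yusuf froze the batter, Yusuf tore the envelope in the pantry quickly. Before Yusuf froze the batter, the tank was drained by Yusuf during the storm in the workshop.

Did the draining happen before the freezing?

yes

The narrative orders the draining before the freezing.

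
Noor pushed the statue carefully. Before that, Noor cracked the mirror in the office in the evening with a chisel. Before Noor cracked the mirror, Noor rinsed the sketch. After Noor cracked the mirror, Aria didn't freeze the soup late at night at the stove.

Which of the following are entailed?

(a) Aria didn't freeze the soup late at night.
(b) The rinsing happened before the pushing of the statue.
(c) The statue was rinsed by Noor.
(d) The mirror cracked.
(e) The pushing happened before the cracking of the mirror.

(b), (d)

(a) Not entailed — dropping 'at the stove' under negation is not valid — the original leaves open that Aria froze the soup some other way.
(b) Entailed — the narrative places the rinsing before the pushing.
(c) Not entailed — Noor rinsed the sketch, not the statue; the statue belongs to the pushing event.
(d) Entailed — 'Noor cracked the mirror' is causative; it entails the inchoative 'the mirror cracked'.
(e) Not entailed — the narrative places the cracking before the pushing, not after.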